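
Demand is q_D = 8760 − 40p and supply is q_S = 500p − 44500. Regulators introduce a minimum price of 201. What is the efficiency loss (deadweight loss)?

In inverse form: demand p = 219 − 0.025q, supply p = 89 + 0.002q.
Competitive equilibrium: 219 − 0.025q = 89 + 0.002q → q* = 4814.8148, p* = 98.6296.
At the floor p = 201, quantity demanded = (219 − 201)/0.025 = 720.
Sellers' marginal cost at q' = 720: 89 + 0.002·720 = 90.44.
Δq = 4814.8148 − 720 = 4094.8148; wedge = 201 − 90.44 = 110.56.
The triangle = ½ × 4094.8148 × 110.56 = 226361.36.

226361.36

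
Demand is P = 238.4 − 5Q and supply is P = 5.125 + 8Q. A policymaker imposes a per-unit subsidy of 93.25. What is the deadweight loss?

Competitive equilibrium: 238.4 − 5Q = 5.125 + 8Q → Q* = 17.94423, P* = 148.67885.
The subsidy lowers effective supply by 93.25: P = 8Q − 88.125.
New quantity: 238.4 − 5Q = 8Q − 88.125 → Q' = 25.11731.
Overproduction ΔQ = 25.11731 − 17.94423 = 7.17308; wedge = subsidy = 93.25.
Welfare loss = ½ × 7.17308 × 93.25 = 334.44.

334.44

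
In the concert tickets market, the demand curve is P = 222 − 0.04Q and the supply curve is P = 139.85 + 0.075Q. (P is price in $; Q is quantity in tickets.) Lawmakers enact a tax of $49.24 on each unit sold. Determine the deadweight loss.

Competitive equilibrium: 222 − 0.04Q = 139.85 + 0.075Q → Q* = 714.3478, P* = 193.4261.
With the tax, the buyer price exceeds the seller price by 49.24: (222 − 0.04Q) − (139.85 + 0.075Q) = 49.24 → Q' = 286.1739.
ΔQ = 714.3478 − 286.1739 = 428.1739; the wedge equals the tax, 49.24.
The triangle = ½ × 428.1739 × 49.24 = $10541.64.

$10541.64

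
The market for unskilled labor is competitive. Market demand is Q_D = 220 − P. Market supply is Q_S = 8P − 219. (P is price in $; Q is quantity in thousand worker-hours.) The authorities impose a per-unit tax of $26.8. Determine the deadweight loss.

In inverse form: demand P = 220 − Q, supply P = 27.375 + 0.125Q.
Competitive equilibrium: 220 − Q = 27.375 + 0.125Q → Q* = 171.2222, P* = 48.7778.
With the tax, the buyer price exceeds the seller price by 26.8: (220 − Q) − (27.375 + 0.125Q) = 26.8 → Q' = 147.4.
ΔQ = 171.2222 − 147.4 = 23.8222; the wedge equals the tax, 26.8.
DWL = ½ × 23.8222 × 26.8 = $319.22 thousand.

$319.22 thousand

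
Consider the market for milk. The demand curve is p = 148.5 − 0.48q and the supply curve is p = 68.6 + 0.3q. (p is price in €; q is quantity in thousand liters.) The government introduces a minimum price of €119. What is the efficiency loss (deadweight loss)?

Competitive equilibrium: 148.5 − 0.48q = 68.6 + 0.3q → q* = 102.4359, p* = 99.3308.
At the floor p = 119, quantity demanded = (148.5 − 119)/0.48 = 61.4583.
Sellers' marginal cost at q' = 61.4583: 68.6 + 0.3·61.4583 = 87.0375.
Δq = 102.4359 − 61.4583 = 40.9776; wedge = 119 − 87.0375 = 31.9625.
Welfare loss = ½ × 40.9776 × 31.9625 = €654.87 thousand.

€654.87 thousand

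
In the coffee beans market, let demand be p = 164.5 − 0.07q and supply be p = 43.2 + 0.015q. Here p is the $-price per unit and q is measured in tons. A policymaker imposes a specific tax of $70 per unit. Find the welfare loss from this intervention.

Competitive equilibrium: 164.5 − 0.07q = 43.2 + 0.015q → q* = 1427.0588, p* = 64.6059.
With the tax, the buyer price exceeds the seller price by 70: (164.5 − 0.07q) − (43.2 + 0.015q) = 70 → q' = 603.5294.
Δq = 1427.0588 − 603.5294 = 823.5294; the wedge equals the tax, 70.
Deadweight loss = ½ × 823.5294 × 70 = $28823.53.

$28823.53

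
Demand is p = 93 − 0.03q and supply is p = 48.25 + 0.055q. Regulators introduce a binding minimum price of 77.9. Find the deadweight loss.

22.75

Competitive equilibrium: 93 − 0.03q = 48.25 + 0.055q → q* = 526.4706, p* = 77.2059.
At the floor p = 77.9, quantity demanded = (93 − 77.9)/0.03 = 503.3333.
Sellers' marginal cost at q' = 503.3333: 48.25 + 0.055·503.3333 = 75.9333.
Δq = 526.4706 − 503.3333 = 23.1373; wedge = 77.9 − 75.9333 = 1.9667.
Deadweight loss = ½ × 23.1373 × 1.9667 = 22.75.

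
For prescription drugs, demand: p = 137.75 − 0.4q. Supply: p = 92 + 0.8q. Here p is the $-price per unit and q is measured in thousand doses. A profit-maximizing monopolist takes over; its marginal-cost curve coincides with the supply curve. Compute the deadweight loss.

Competitive equilibrium: 137.75 − 0.4q = 92 + 0.8q → q* = 38.125, p* = 122.5.
Marginal revenue: MR = 137.75 − 0.8q. Set MR = MC: 137.75 − 0.8q = 92 + 0.8q → q_m = 28.5938.
Price p_m = 137.75 − 0.4·28.5938 = 126.3125; MC(q_m) = 92 + 0.8·28.5938 = 114.875.
Competitive q* = 38.125, so Δq = 9.5312; wedge = 126.3125 − 114.875 = 11.4375.
Welfare loss = ½ × 9.5312 × 11.4375 = $54.51 thousand.

$54.51 thousand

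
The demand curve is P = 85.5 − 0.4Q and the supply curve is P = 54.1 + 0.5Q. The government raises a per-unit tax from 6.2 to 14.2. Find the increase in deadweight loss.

Competitive equilibrium: 85.5 − 0.4Q = 54.1 + 0.5Q → Q* = 34.8889, P* = 71.5444.
For a per-unit tax t: ΔQ = t/0.9, so DWL = ½·t·(t/0.9) = t²/1.8.
At t = 6.2: DWL = 21.356. At t = 14.2: DWL = 112.022.
Increase = 112.022 − 21.356 = 90.67.

90.67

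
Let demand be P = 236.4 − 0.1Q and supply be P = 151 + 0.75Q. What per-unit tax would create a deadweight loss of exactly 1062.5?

42.5

Competitive equilibrium: 236.4 − 0.1Q = 151 + 0.75Q → Q* = 100.4706, P* = 226.3529.
A tax t gives ΔQ = t/0.85 and wedge t, so DWL = t²/1.7.
t²/1.7 = 1062.5 → t² = 1806.25 → t = 42.5.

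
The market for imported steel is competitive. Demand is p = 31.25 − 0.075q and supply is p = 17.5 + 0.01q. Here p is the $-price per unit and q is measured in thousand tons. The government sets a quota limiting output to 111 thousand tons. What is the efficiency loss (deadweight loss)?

Competitive equilibrium: 31.25 − 0.075q = 17.5 + 0.01q → q* = 161.7647, p* = 19.1176.
At q = 111: demand price = 31.25 − 0.075·111 = 22.925; supply price = 17.5 + 0.01·111 = 18.61.
Δq = 161.7647 − 111 = 50.7647; wedge = 22.925 − 18.61 = 4.315.
Deadweight loss = ½ × 50.7647 × 4.315 = $109.52 thousand.

$109.52 thousand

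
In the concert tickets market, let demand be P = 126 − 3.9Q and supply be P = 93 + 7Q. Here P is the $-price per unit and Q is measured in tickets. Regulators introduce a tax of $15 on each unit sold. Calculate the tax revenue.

$24.77

Competitive equilibrium: 126 − 3.9Q = 93 + 7Q → Q* = 3.0275, P* = 114.1927.
With the tax, the buyer price exceeds the seller price by 15: (126 − 3.9Q) − (93 + 7Q) = 15 → Q' = 1.6514.
Tax revenue = 15 × 1.6514 = $24.77.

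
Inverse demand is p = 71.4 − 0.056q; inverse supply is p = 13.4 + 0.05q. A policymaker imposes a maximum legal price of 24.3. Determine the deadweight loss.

Competitive equilibrium: 71.4 − 0.056q = 13.4 + 0.05q → q* = 547.1698, p* = 40.7585.
At the ceiling p = 24.3, quantity supplied = (24.3 − 13.4)/0.05 = 218.
Willingness to pay at q' = 218: 71.4 − 0.056·218 = 59.192.
Δq = 547.1698 − 218 = 329.1698; wedge = 59.192 − 24.3 = 34.892.
Deadweight loss = ½ × 329.1698 × 34.892 = 5742.70.

5742.70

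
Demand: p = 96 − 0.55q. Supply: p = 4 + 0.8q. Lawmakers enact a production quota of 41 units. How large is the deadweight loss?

497.49

Competitive equilibrium: 96 − 0.55q = 4 + 0.8q → q* = 68.1481, p* = 58.5185.
At q = 41: demand price = 96 − 0.55·41 = 73.45; supply price = 4 + 0.8·41 = 36.8.
Δq = 68.1481 − 41 = 27.1481; wedge = 73.45 − 36.8 = 36.65.
DWL = ½ × 27.1481 × 36.65 = 497.49.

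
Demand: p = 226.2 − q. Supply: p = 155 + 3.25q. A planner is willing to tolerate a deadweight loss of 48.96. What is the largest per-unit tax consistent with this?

Competitive equilibrium: 226.2 − q = 155 + 3.25q → q* = 16.7529, p* = 209.4471.
A tax t gives Δq = t/4.25 and wedge t, so DWL = t²/8.5.
t²/8.5 = 48.96 → t² = 416.16 → t = 20.4.

20.4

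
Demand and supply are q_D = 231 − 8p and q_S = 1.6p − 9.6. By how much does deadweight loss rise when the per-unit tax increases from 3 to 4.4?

6.91

In inverse form: demand p = 28.875 − 0.125q, supply p = 6 + 0.625q.
Competitive equilibrium: 28.875 − 0.125q = 6 + 0.625q → q* = 30.5, p* = 25.0625.
For a per-unit tax t: Δq = t/0.75, so DWL = ½·t·(t/0.75) = t²/1.5.
At t = 3: DWL = 6. At t = 4.4: DWL = 12.907.
Increase = 12.907 − 6 = 6.91.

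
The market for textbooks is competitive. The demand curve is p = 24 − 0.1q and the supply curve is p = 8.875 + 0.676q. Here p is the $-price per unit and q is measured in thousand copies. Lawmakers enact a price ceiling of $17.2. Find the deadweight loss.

$19.98 thousand

Competitive equilibrium: 24 − 0.1q = 8.875 + 0.676q → q* = 19.491, p* = 22.0509.
At the ceiling p = 17.2, quantity supplied = (17.2 − 8.875)/0.676 = 12.3151.
Willingness to pay at q' = 12.3151: 24 − 0.1·12.3151 = 22.7685.
Δq = 19.491 − 12.3151 = 7.1759; wedge = 22.7685 − 17.2 = 5.5685.
Welfare loss = ½ × 7.1759 × 5.5685 = $19.98 thousand.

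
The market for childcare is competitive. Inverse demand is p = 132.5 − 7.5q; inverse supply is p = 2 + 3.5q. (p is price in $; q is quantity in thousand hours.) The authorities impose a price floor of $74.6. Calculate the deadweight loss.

Competitive equilibrium: 132.5 − 7.5q = 2 + 3.5q → q* = 11.8636, p* = 43.5227.
At the floor p = 74.6, quantity demanded = (132.5 − 74.6)/7.5 = 7.72.
Sellers' marginal cost at q' = 7.72: 2 + 3.5·7.72 = 29.02.
Δq = 11.8636 − 7.72 = 4.1436; wedge = 74.6 − 29.02 = 45.58.
DWL = ½ × 4.1436 × 45.58 = $94.43 thousand.

$94.43 thousand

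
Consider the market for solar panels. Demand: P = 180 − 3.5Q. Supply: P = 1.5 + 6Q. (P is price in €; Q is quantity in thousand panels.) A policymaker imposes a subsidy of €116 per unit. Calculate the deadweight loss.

€708.21 thousand

Competitive equilibrium: 180 − 3.5Q = 1.5 + 6Q → Q* = 18.7895, P* = 114.2368.
The subsidy lowers effective supply by 116: P = 6Q − 114.5.
New quantity: 180 − 3.5Q = 6Q − 114.5 → Q' = 31.
Overproduction ΔQ = 31 − 18.7895 = 12.2105; wedge = subsidy = 116.
The triangle = ½ × 12.2105 × 116 = €708.21 thousand.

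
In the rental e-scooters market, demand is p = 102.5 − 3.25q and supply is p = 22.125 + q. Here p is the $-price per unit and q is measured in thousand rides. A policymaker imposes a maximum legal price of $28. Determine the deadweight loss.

Competitive equilibrium: 102.5 − 3.25q = 22.125 + q → q* = 18.9118, p* = 41.0368.
At the ceiling p = 28, quantity supplied = (28 − 22.125)/1 = 5.875.
Willingness to pay at q' = 5.875: 102.5 − 3.25·5.875 = 83.4063.
Δq = 18.9118 − 5.875 = 13.0368; wedge = 83.4063 − 28 = 55.4063.
DWL = ½ × 13.0368 × 55.4063 = $361.16 thousand.

$361.16 thousand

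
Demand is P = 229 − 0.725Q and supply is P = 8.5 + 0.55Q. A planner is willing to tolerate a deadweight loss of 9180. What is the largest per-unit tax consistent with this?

153

Competitive equilibrium: 229 − 0.725Q = 8.5 + 0.55Q → Q* = 172.9412, P* = 103.6176.
A tax t gives ΔQ = t/1.275 and wedge t, so DWL = t²/2.55.
t²/2.55 = 9180 → t² = 23409 → t = 153.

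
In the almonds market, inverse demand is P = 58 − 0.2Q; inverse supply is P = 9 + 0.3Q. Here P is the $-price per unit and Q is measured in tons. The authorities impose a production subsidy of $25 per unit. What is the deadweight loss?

Competitive equilibrium: 58 − 0.2Q = 9 + 0.3Q → Q* = 98, P* = 38.4.
The subsidy lowers effective supply by 25: P = 0.3Q − 16.
New quantity: 58 − 0.2Q = 0.3Q − 16 → Q' = 148.
Overproduction ΔQ = 148 − 98 = 50; wedge = subsidy = 25.
The triangle = ½ × 50 × 25 = $625.

$625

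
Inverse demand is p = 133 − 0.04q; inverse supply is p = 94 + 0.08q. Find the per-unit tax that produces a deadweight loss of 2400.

24

Competitive equilibrium: 133 − 0.04q = 94 + 0.08q → q* = 325, p* = 120.
A tax t gives Δq = t/0.12 and wedge t, so DWL = t²/0.24.
t²/0.24 = 2400 → t² = 576 → t = 24.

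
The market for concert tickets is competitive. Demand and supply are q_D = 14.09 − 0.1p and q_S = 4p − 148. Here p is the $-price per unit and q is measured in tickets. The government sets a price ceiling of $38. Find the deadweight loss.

In inverse form: demand p = 140.9 − 10q, supply p = 37 + 0.25q.
Competitive equilibrium: 140.9 − 10q = 37 + 0.25q → q* = 10.1366, p* = 39.5341.
At the ceiling p = 38, quantity supplied = (38 − 37)/0.25 = 4.
Willingness to pay at q' = 4: 140.9 − 10·4 = 100.9.
Δq = 10.1366 − 4 = 6.1366; wedge = 100.9 − 38 = 62.9.
Welfare loss = ½ × 6.1366 × 62.9 = $193.

$193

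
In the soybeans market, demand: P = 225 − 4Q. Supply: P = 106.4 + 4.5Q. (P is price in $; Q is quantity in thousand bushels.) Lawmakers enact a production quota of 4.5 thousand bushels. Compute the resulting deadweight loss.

$379.77 thousand

Competitive equilibrium: 225 − 4Q = 106.4 + 4.5Q → Q* = 13.9529, P* = 169.1882.
At Q = 4.5: demand price = 225 − 4·4.5 = 207; supply price = 106.4 + 4.5·4.5 = 126.65.
ΔQ = 13.9529 − 4.5 = 9.4529; wedge = 207 − 126.65 = 80.35.
DWL = ½ × 9.4529 × 80.35 = $379.77 thousand.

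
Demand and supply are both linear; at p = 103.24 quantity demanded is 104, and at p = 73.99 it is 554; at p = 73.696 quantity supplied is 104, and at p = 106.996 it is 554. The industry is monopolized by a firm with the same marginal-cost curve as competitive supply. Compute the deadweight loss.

707.01

Demand slope = (73.99 − 103.24)/(554 − 104) = −0.065, so p = 110 − 0.065q.
Supply slope = (106.996 − 73.696)/(554 − 104) = 0.074, so p = 66 + 0.074q.
Competitive equilibrium: 110 − 0.065q = 66 + 0.074q → q* = 316.5468, p* = 89.4245.
Marginal revenue: MR = 110 − 0.13q. Set MR = MC: 110 − 0.13q = 66 + 0.074q → q_m = 215.6863.
Price p_m = 110 − 0.065·215.6863 = 95.9804; MC(q_m) = 66 + 0.074·215.6863 = 81.9608.
Competitive q* = 316.5468, so Δq = 100.8605; wedge = 95.9804 − 81.9608 = 14.0196.
The triangle = ½ × 100.8605 × 14.0196 = 707.01.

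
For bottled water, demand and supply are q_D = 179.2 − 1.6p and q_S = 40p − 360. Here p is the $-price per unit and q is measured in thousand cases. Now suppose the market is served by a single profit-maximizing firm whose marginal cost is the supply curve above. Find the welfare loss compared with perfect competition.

$1960.97 thousand

In inverse form: demand p = 112 − 0.625q, supply p = 9 + 0.025q.
Competitive equilibrium: 112 − 0.625q = 9 + 0.025q → q* = 158.4615, p* = 12.9615.
Marginal revenue: MR = 112 − 1.25q. Set MR = MC: 112 − 1.25q = 9 + 0.025q → q_m = 80.7843.
Price p_m = 112 − 0.625·80.7843 = 61.5098; MC(q_m) = 9 + 0.025·80.7843 = 11.0196.
Competitive q* = 158.4615, so Δq = 77.6772; wedge = 61.5098 − 11.0196 = 50.4902.
Welfare loss = ½ × 77.6772 × 50.4902 = $1960.97 thousand.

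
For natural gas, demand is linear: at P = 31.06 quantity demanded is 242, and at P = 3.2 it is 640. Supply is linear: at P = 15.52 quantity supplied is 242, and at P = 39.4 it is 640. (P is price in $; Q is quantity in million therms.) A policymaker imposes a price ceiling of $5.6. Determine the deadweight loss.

$5274.88 million

Demand slope = (3.2 − 31.06)/(640 − 242) = −0.07, so P = 48 − 0.07Q.
Supply slope = (39.4 − 15.52)/(640 − 242) = 0.06, so P = 1 + 0.06Q.
Competitive equilibrium: 48 − 0.07Q = 1 + 0.06Q → Q* = 361.53846, P* = 22.69231.
At the ceiling P = 5.6, quantity supplied = (5.6 − 1)/0.06 = 76.66667.
Willingness to pay at Q' = 76.66667: 48 − 0.07·76.66667 = 42.63333.
ΔQ = 361.53846 − 76.66667 = 284.87179; wedge = 42.63333 − 5.6 = 37.03333.
The triangle = ½ × 284.87179 × 37.03333 = $5274.88 million.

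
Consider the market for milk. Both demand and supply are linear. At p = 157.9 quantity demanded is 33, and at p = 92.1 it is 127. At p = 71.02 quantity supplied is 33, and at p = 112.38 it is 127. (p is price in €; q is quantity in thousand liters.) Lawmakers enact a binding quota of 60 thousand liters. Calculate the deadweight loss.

Demand slope = (92.1 − 157.9)/(127 − 33) = −0.7, so p = 181 − 0.7q.
Supply slope = (112.38 − 71.02)/(127 − 33) = 0.44, so p = 56.5 + 0.44q.
Competitive equilibrium: 181 − 0.7q = 56.5 + 0.44q → q* = 109.21053, p* = 104.55263.
At q = 60: demand price = 181 − 0.7·60 = 139; supply price = 56.5 + 0.44·60 = 82.9.
Δq = 109.21053 − 60 = 49.21053; wedge = 139 − 82.9 = 56.1.
Welfare loss = ½ × 49.21053 × 56.1 = €1380.36 thousand.

€1380.36 thousand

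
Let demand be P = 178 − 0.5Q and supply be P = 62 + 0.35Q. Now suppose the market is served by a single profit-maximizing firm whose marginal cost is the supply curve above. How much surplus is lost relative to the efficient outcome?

1085.77

Competitive equilibrium: 178 − 0.5Q = 62 + 0.35Q → Q* = 136.47059, P* = 109.76471.
Marginal revenue: MR = 178 − Q. Set MR = MC: 178 − Q = 62 + 0.35Q → Q_m = 85.92593.
Price P_m = 178 − 0.5·85.92593 = 135.03704; MC(Q_m) = 62 + 0.35·85.92593 = 92.07408.
Competitive Q* = 136.47059, so ΔQ = 50.54466; wedge = 135.03704 − 92.07408 = 42.96296.
Deadweight loss = ½ × 50.54466 × 42.96296 = 1085.77.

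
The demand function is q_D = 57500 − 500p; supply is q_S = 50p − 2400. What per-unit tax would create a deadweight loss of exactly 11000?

In inverse form: demand p = 115 − 0.002q, supply p = 48 + 0.02q.
Competitive equilibrium: 115 − 0.002q = 48 + 0.02q → q* = 3045.4545, p* = 108.9091.
A tax t gives Δq = t/0.022 and wedge t, so DWL = t²/0.044.
t²/0.044 = 11000 → t² = 484 → t = 22.

22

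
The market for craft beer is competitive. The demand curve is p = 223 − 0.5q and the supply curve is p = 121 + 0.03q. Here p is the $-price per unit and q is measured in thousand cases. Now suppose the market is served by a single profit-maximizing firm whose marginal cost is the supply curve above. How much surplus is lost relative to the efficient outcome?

Competitive equilibrium: 223 − 0.5q = 121 + 0.03q → q* = 192.4528, p* = 126.7736.
Marginal revenue: MR = 223 − q. Set MR = MC: 223 − q = 121 + 0.03q → q_m = 99.0291.
Price p_m = 223 − 0.5·99.0291 = 173.4855; MC(q_m) = 121 + 0.03·99.0291 = 123.9709.
Competitive q* = 192.4528, so Δq = 93.4237; wedge = 173.4855 − 123.9709 = 49.5146.
DWL = ½ × 93.4237 × 49.5146 = $2312.92 thousand.

$2312.92 thousand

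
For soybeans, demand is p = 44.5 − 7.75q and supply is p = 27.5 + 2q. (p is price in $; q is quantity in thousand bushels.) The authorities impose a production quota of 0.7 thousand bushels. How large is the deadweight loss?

$5.31 thousand

Competitive equilibrium: 44.5 − 7.75q = 27.5 + 2q → q* = 1.7436, p* = 30.9872.
At q = 0.7: demand price = 44.5 − 7.75·0.7 = 39.075; supply price = 27.5 + 2·0.7 = 28.9.
Δq = 1.7436 − 0.7 = 1.0436; wedge = 39.075 − 28.9 = 10.175.
The triangle = ½ × 1.0436 × 10.175 = $5.31 thousand.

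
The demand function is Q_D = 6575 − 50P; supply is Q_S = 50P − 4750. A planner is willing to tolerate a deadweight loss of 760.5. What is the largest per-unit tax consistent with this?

In inverse form: demand P = 131.5 − 0.02Q, supply P = 95 + 0.02Q.
Competitive equilibrium: 131.5 − 0.02Q = 95 + 0.02Q → Q* = 912.5, P* = 113.25.
A tax t gives ΔQ = t/0.04 and wedge t, so DWL = t²/0.08.
t²/0.08 = 760.5 → t² = 60.84 → t = 7.8.

7.8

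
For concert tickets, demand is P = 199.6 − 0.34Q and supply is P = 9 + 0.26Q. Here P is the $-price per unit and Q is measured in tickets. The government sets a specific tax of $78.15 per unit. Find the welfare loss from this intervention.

Competitive equilibrium: 199.6 − 0.34Q = 9 + 0.26Q → Q* = 317.6667, P* = 91.5933.
With the tax, the buyer price exceeds the seller price by 78.15: (199.6 − 0.34Q) − (9 + 0.26Q) = 78.15 → Q' = 187.4167.
ΔQ = 317.6667 − 187.4167 = 130.25; the wedge equals the tax, 78.15.
DWL = ½ × 130.25 × 78.15 = $5089.52.

$5089.52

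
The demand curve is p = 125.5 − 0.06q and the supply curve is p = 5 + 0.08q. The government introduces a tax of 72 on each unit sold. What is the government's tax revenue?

24942.86

Competitive equilibrium: 125.5 − 0.06q = 5 + 0.08q → q* = 860.7143, p* = 73.8571.
With the tax, the buyer price exceeds the seller price by 72: (125.5 − 0.06q) − (5 + 0.08q) = 72 → q' = 346.4286.
Tax revenue = 72 × 346.4286 = 24942.86.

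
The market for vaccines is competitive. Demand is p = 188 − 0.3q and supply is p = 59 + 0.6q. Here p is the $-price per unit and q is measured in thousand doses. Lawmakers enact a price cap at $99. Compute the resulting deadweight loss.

Competitive equilibrium: 188 − 0.3q = 59 + 0.6q → q* = 143.3333, p* = 145.
At the ceiling p = 99, quantity supplied = (99 − 59)/0.6 = 66.6667.
Willingness to pay at q' = 66.6667: 188 − 0.3·66.6667 = 168.
Δq = 143.3333 − 66.6667 = 76.6666; wedge = 168 − 99 = 69.
The triangle = ½ × 76.6666 × 69 = $2645 thousand.

$2645 thousand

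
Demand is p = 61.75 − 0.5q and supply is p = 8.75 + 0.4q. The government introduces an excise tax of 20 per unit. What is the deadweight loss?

Competitive equilibrium: 61.75 − 0.5q = 8.75 + 0.4q → q* = 58.8889, p* = 32.3056.
With the tax, the buyer price exceeds the seller price by 20: (61.75 − 0.5q) − (8.75 + 0.4q) = 20 → q' = 36.6667.
Δq = 58.8889 − 36.6667 = 22.2222; the wedge equals the tax, 20.
Deadweight loss = ½ × 22.2222 × 20 = 222.22.

222.22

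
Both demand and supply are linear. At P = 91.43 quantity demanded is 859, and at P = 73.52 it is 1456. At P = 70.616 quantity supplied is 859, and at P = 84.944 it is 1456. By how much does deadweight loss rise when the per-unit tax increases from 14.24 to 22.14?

2661.13

Demand slope = (73.52 − 91.43)/(1456 − 859) = −0.03, so P = 117.2 − 0.03Q.
Supply slope = (84.944 − 70.616)/(1456 − 859) = 0.024, so P = 50 + 0.024Q.
Competitive equilibrium: 117.2 − 0.03Q = 50 + 0.024Q → Q* = 1244.4444, P* = 79.8667.
For a per-unit tax t: ΔQ = t/0.054, so DWL = ½·t·(t/0.054) = t²/0.108.
At t = 14.24: DWL = 1877.57. At t = 22.14: DWL = 4538.7.
Increase = 4538.7 − 1877.57 = 2661.13.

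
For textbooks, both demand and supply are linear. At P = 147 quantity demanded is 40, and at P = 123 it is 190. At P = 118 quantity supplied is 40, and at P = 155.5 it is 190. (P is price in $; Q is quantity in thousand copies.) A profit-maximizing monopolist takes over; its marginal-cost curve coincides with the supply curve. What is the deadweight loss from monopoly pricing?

Demand slope = (123 − 147)/(190 − 40) = −0.16, so P = 153.4 − 0.16Q.
Supply slope = (155.5 − 118)/(190 − 40) = 0.25, so P = 108 + 0.25Q.
Competitive equilibrium: 153.4 − 0.16Q = 108 + 0.25Q → Q* = 110.7317, P* = 135.6829.
Marginal revenue: MR = 153.4 − 0.32Q. Set MR = MC: 153.4 − 0.32Q = 108 + 0.25Q → Q_m = 79.6491.
Price P_m = 153.4 − 0.16·79.6491 = 140.6561; MC(Q_m) = 108 + 0.25·79.6491 = 127.9123.
Competitive Q* = 110.7317, so ΔQ = 31.0826; wedge = 140.6561 − 127.9123 = 12.7438.
Welfare loss = ½ × 31.0826 × 12.7438 = $198.06 thousand.

$198.06 thousand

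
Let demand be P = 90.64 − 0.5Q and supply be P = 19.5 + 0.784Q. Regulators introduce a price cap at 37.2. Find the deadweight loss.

691.89

Competitive equilibrium: 90.64 − 0.5Q = 19.5 + 0.784Q → Q* = 55.405, P* = 62.9375.
At the ceiling P = 37.2, quantity supplied = (37.2 − 19.5)/0.784 = 22.5765.
Willingness to pay at Q' = 22.5765: 90.64 − 0.5·22.5765 = 79.3518.
ΔQ = 55.405 − 22.5765 = 32.8285; wedge = 79.3518 − 37.2 = 42.1518.
DWL = ½ × 32.8285 × 42.1518 = 691.89.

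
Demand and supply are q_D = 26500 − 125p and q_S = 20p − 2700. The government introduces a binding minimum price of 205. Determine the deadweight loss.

In inverse form: demand p = 212 − 0.008q, supply p = 135 + 0.05q.
Competitive equilibrium: 212 − 0.008q = 135 + 0.05q → q* = 1327.5862, p* = 201.3793.
At the floor p = 205, quantity demanded = (212 − 205)/0.008 = 875.
Sellers' marginal cost at q' = 875: 135 + 0.05·875 = 178.75.
Δq = 1327.5862 − 875 = 452.5862; wedge = 205 − 178.75 = 26.25.
The triangle = ½ × 452.5862 × 26.25 = 5940.19.

5940.19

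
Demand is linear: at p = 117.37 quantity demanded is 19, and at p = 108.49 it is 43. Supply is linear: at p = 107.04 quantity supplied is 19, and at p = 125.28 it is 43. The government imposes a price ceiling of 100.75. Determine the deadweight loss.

171.41

Demand slope = (108.49 − 117.37)/(43 − 19) = −0.37, so p = 124.4 − 0.37q.
Supply slope = (125.28 − 107.04)/(43 − 19) = 0.76, so p = 92.6 + 0.76q.
Competitive equilibrium: 124.4 − 0.37q = 92.6 + 0.76q → q* = 28.1416, p* = 113.9876.
At the ceiling p = 100.75, quantity supplied = (100.75 − 92.6)/0.76 = 10.7237.
Willingness to pay at q' = 10.7237: 124.4 − 0.37·10.7237 = 120.4322.
Δq = 28.1416 − 10.7237 = 17.4179; wedge = 120.4322 − 100.75 = 19.6822.
DWL = ½ × 17.4179 × 19.6822 = 171.41.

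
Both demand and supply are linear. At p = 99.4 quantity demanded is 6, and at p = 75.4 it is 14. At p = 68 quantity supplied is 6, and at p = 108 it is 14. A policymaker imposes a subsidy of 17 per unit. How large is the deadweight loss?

Demand slope = (75.4 − 99.4)/(14 − 6) = −3, so p = 117.4 − 3q.
Supply slope = (108 − 68)/(14 − 6) = 5, so p = 38 + 5q.
Competitive equilibrium: 117.4 − 3q = 38 + 5q → q* = 9.925, p* = 87.625.
The subsidy lowers effective supply by 17: p = 21 + 5q.
New quantity: 117.4 − 3q = 21 + 5q → q' = 12.05.
Overproduction Δq = 12.05 − 9.925 = 2.125; wedge = subsidy = 17.
The triangle = ½ × 2.125 × 17 = 18.06.

18.06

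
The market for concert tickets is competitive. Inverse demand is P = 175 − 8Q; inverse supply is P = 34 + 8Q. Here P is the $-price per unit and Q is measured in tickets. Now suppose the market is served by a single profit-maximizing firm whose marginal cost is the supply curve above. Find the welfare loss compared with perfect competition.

$69.03

Competitive equilibrium: 175 − 8Q = 34 + 8Q → Q* = 8.8125, P* = 104.5.
Marginal revenue: MR = 175 − 16Q. Set MR = MC: 175 − 16Q = 34 + 8Q → Q_m = 5.875.
Price P_m = 175 − 8·5.875 = 128; MC(Q_m) = 34 + 8·5.875 = 81.
Competitive Q* = 8.8125, so ΔQ = 2.9375; wedge = 128 − 81 = 47.
The triangle = ½ × 2.9375 × 47 = $69.03.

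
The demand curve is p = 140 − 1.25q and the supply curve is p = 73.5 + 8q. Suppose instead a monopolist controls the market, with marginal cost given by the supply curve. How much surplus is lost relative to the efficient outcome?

Competitive equilibrium: 140 − 1.25q = 73.5 + 8q → q* = 7.1892, p* = 131.0135.
Marginal revenue: MR = 140 − 2.5q. Set MR = MC: 140 − 2.5q = 73.5 + 8q → q_m = 6.3333.
Price p_m = 140 − 1.25·6.3333 = 132.0834; MC(q_m) = 73.5 + 8·6.3333 = 124.1664.
Competitive q* = 7.1892, so Δq = 0.8559; wedge = 132.0834 − 124.1664 = 7.917.
The triangle = ½ × 0.8559 × 7.917 = 3.39.

3.39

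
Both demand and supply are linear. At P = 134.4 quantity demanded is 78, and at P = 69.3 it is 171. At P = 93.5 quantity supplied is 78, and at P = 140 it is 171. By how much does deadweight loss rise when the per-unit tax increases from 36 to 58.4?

881.07

Demand slope = (69.3 − 134.4)/(171 − 78) = −0.7, so P = 189 − 0.7Q.
Supply slope = (140 − 93.5)/(171 − 78) = 0.5, so P = 54.5 + 0.5Q.
Competitive equilibrium: 189 − 0.7Q = 54.5 + 0.5Q → Q* = 112.0833, P* = 110.5417.
For a per-unit tax t: ΔQ = t/1.2, so DWL = ½·t·(t/1.2) = t²/2.4.
At t = 36: DWL = 540. At t = 58.4: DWL = 1421.067.
Increase = 1421.067 − 540 = 881.07.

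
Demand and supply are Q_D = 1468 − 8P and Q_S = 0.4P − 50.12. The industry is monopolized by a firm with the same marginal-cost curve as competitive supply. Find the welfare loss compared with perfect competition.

1.33

In inverse form: demand P = 183.5 − 0.125Q, supply P = 125.3 + 2.5Q.
Competitive equilibrium: 183.5 − 0.125Q = 125.3 + 2.5Q → Q* = 22.1714, P* = 180.7286.
Marginal revenue: MR = 183.5 − 0.25Q. Set MR = MC: 183.5 − 0.25Q = 125.3 + 2.5Q → Q_m = 21.1636.
Price P_m = 183.5 − 0.125·21.1636 = 180.8546; MC(Q_m) = 125.3 + 2.5·21.1636 = 178.209.
Competitive Q* = 22.1714, so ΔQ = 1.0078; wedge = 180.8546 − 178.209 = 2.6456.
Welfare loss = ½ × 1.0078 × 2.6456 = 1.33.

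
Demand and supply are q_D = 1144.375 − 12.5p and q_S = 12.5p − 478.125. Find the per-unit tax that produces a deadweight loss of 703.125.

15

In inverse form: demand p = 91.55 − 0.08q, supply p = 38.25 + 0.08q.
Competitive equilibrium: 91.55 − 0.08q = 38.25 + 0.08q → q* = 333.125, p* = 64.9.
A tax t gives Δq = t/0.16 and wedge t, so DWL = t²/0.32.
t²/0.32 = 703.125 → t² = 225 → t = 15.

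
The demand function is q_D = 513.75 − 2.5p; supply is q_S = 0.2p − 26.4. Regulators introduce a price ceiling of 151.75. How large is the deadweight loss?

252.01

In inverse form: demand p = 205.5 − 0.4q, supply p = 132 + 5q.
Competitive equilibrium: 205.5 − 0.4q = 132 + 5q → q* = 13.6111, p* = 200.0556.
At the ceiling p = 151.75, quantity supplied = (151.75 − 132)/5 = 3.95.
Willingness to pay at q' = 3.95: 205.5 − 0.4·3.95 = 203.92.
Δq = 13.6111 − 3.95 = 9.6611; wedge = 203.92 − 151.75 = 52.17.
DWL = ½ × 9.6611 × 52.17 = 252.01.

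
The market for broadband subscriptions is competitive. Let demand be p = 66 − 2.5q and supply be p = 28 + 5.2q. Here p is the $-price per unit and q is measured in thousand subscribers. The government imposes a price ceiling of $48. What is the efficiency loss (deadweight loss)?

Competitive equilibrium: 66 − 2.5q = 28 + 5.2q → q* = 4.93506, p* = 53.66234.
At the ceiling p = 48, quantity supplied = (48 − 28)/5.2 = 3.84615.
Willingness to pay at q' = 3.84615: 66 − 2.5·3.84615 = 56.38463.
Δq = 4.93506 − 3.84615 = 1.08891; wedge = 56.38463 − 48 = 8.38463.
The triangle = ½ × 1.08891 × 8.38463 = $4.57 thousand.

$4.57 thousand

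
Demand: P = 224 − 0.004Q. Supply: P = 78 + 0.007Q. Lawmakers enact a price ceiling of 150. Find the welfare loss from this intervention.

Competitive equilibrium: 224 − 0.004Q = 78 + 0.007Q → Q* = 13272.727273, P* = 170.909091.
At the ceiling P = 150, quantity supplied = (150 − 78)/0.007 = 10285.714286.
Willingness to pay at Q' = 10285.714286: 224 − 0.004·10285.714286 = 182.857143.
ΔQ = 13272.727273 − 10285.714286 = 2987.012987; wedge = 182.857143 − 150 = 32.857143.
Welfare loss = ½ × 2987.012987 × 32.857143 = 49072.36.

49072.36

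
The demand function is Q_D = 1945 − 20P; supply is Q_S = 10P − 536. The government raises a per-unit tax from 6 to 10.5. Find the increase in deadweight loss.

247.50

In inverse form: demand P = 97.25 − 0.05Q, supply P = 53.6 + 0.1Q.
Competitive equilibrium: 97.25 − 0.05Q = 53.6 + 0.1Q → Q* = 291, P* = 82.7.
For a per-unit tax t: ΔQ = t/0.15, so DWL = ½·t·(t/0.15) = t²/0.3.
At t = 6: DWL = 120. At t = 10.5: DWL = 367.5.
Increase = 367.5 − 120 = 247.50.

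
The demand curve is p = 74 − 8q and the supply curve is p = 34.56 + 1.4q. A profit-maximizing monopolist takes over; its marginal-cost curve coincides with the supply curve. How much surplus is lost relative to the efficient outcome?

17.49

Competitive equilibrium: 74 − 8q = 34.56 + 1.4q → q* = 4.1957, p* = 40.434.
Marginal revenue: MR = 74 − 16q. Set MR = MC: 74 − 16q = 34.56 + 1.4q → q_m = 2.2667.
Price p_m = 74 − 8·2.2667 = 55.8664; MC(q_m) = 34.56 + 1.4·2.2667 = 37.7334.
Competitive q* = 4.1957, so Δq = 1.929; wedge = 55.8664 − 37.7334 = 18.133.
Welfare loss = ½ × 1.929 × 18.133 = 17.49.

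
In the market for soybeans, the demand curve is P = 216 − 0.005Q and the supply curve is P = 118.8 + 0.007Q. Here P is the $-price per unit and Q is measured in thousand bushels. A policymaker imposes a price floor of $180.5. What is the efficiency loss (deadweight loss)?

$6000 thousand

Competitive equilibrium: 216 − 0.005Q = 118.8 + 0.007Q → Q* = 8100, P* = 175.5.
At the floor P = 180.5, quantity demanded = (216 − 180.5)/0.005 = 7100.
Sellers' marginal cost at Q' = 7100: 118.8 + 0.007·7100 = 168.5.
ΔQ = 8100 − 7100 = 1000; wedge = 180.5 − 168.5 = 12.
Deadweight loss = ½ × 1000 × 12 = $6000 thousand.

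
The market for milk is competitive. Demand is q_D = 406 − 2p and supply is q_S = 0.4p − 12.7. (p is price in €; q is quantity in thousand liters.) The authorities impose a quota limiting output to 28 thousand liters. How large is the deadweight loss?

In inverse form: demand p = 203 − 0.5q, supply p = 31.75 + 2.5q.
Competitive equilibrium: 203 − 0.5q = 31.75 + 2.5q → q* = 57.0833, p* = 174.4583.
At q = 28: demand price = 203 − 0.5·28 = 189; supply price = 31.75 + 2.5·28 = 101.75.
Δq = 57.0833 − 28 = 29.0833; wedge = 189 − 101.75 = 87.25.
The triangle = ½ × 29.0833 × 87.25 = €1268.76 thousand.

€1268.76 thousand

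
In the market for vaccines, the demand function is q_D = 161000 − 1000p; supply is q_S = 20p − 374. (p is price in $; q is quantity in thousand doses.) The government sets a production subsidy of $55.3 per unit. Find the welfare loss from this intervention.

In inverse form: demand p = 161 − 0.001q, supply p = 18.7 + 0.05q.
Competitive equilibrium: 161 − 0.001q = 18.7 + 0.05q → q* = 2790.1961, p* = 158.2098.
The subsidy lowers effective supply by 55.3: p = 0.05q − 36.6.
New quantity: 161 − 0.001q = 0.05q − 36.6 → q' = 3874.5098.
Overproduction Δq = 3874.5098 − 2790.1961 = 1084.3137; wedge = subsidy = 55.3.
The triangle = ½ × 1084.3137 × 55.3 = $29981.27 thousand.

$29981.27 thousand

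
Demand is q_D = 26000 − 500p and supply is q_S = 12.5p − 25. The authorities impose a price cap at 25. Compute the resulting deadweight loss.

In inverse form: demand p = 52 − 0.002q, supply p = 2 + 0.08q.
Competitive equilibrium: 52 − 0.002q = 2 + 0.08q → q* = 609.7561, p* = 50.7805.
At the ceiling p = 25, quantity supplied = (25 − 2)/0.08 = 287.5.
Willingness to pay at q' = 287.5: 52 − 0.002·287.5 = 51.425.
Δq = 609.7561 − 287.5 = 322.2561; wedge = 51.425 − 25 = 26.425.
The triangle = ½ × 322.2561 × 26.425 = 4257.81.

4257.81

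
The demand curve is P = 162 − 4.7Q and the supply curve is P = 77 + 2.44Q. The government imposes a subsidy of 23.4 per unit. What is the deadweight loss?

38.34

Competitive equilibrium: 162 − 4.7Q = 77 + 2.44Q → Q* = 11.9048, P* = 106.0476.
The subsidy lowers effective supply by 23.4: P = 53.6 + 2.44Q.
New quantity: 162 − 4.7Q = 53.6 + 2.44Q → Q' = 15.1821.
Overproduction ΔQ = 15.1821 − 11.9048 = 3.2773; wedge = subsidy = 23.4.
DWL = ½ × 3.2773 × 23.4 = 38.34.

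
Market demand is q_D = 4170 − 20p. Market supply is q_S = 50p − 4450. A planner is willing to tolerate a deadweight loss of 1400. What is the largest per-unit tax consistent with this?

In inverse form: demand p = 208.5 − 0.05q, supply p = 89 + 0.02q.
Competitive equilibrium: 208.5 − 0.05q = 89 + 0.02q → q* = 1707.1429, p* = 123.1429.
A tax t gives Δq = t/0.07 and wedge t, so DWL = t²/0.14.
t²/0.14 = 1400 → t² = 196 → t = 14.

14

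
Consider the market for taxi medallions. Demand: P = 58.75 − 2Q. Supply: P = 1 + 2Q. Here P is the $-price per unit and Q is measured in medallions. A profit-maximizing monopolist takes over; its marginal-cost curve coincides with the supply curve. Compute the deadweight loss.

$46.32

Competitive equilibrium: 58.75 − 2Q = 1 + 2Q → Q* = 14.4375, P* = 29.875.
Marginal revenue: MR = 58.75 − 4Q. Set MR = MC: 58.75 − 4Q = 1 + 2Q → Q_m = 9.625.
Price P_m = 58.75 − 2·9.625 = 39.5; MC(Q_m) = 1 + 2·9.625 = 20.25.
Competitive Q* = 14.4375, so ΔQ = 4.8125; wedge = 39.5 − 20.25 = 19.25.
DWL = ½ × 4.8125 × 19.25 = $46.32.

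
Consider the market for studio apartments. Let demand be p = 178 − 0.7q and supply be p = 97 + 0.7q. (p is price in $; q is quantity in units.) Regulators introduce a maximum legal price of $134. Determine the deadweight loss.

$17.50

Competitive equilibrium: 178 − 0.7q = 97 + 0.7q → q* = 57.8571, p* = 137.5.
At the ceiling p = 134, quantity supplied = (134 − 97)/0.7 = 52.8571.
Willingness to pay at q' = 52.8571: 178 − 0.7·52.8571 = 141.
Δq = 57.8571 − 52.8571 = 5; wedge = 141 − 134 = 7.
DWL = ½ × 5 × 7 = $17.50.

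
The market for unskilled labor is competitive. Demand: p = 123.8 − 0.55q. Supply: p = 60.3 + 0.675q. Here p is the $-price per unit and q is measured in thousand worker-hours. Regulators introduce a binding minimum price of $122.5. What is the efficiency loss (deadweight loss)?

$1499.15 thousand

Competitive equilibrium: 123.8 − 0.55q = 60.3 + 0.675q → q* = 51.8367, p* = 95.2898.
At the floor p = 122.5, quantity demanded = (123.8 − 122.5)/0.55 = 2.3636.
Sellers' marginal cost at q' = 2.3636: 60.3 + 0.675·2.3636 = 61.8954.
Δq = 51.8367 − 2.3636 = 49.4731; wedge = 122.5 − 61.8954 = 60.6046.
The triangle = ½ × 49.4731 × 60.6046 = $1499.15 thousand.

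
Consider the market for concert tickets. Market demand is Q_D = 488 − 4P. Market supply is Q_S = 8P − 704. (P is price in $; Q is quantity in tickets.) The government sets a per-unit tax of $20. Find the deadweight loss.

In inverse form: demand P = 122 − 0.25Q, supply P = 88 + 0.125Q.
Competitive equilibrium: 122 − 0.25Q = 88 + 0.125Q → Q* = 90.6667, P* = 99.3333.
With the tax, the buyer price exceeds the seller price by 20: (122 − 0.25Q) − (88 + 0.125Q) = 20 → Q' = 37.3333.
ΔQ = 90.6667 − 37.3333 = 53.3334; the wedge equals the tax, 20.
The triangle = ½ × 53.3334 × 20 = $533.33.

$533.33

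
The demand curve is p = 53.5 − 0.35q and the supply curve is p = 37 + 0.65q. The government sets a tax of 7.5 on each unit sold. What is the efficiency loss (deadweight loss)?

Competitive equilibrium: 53.5 − 0.35q = 37 + 0.65q → q* = 16.5, p* = 47.725.
With the tax, the buyer price exceeds the seller price by 7.5: (53.5 − 0.35q) − (37 + 0.65q) = 7.5 → q' = 9.
Δq = 16.5 − 9 = 7.5; the wedge equals the tax, 7.5.
The triangle = ½ × 7.5 × 7.5 = 28.125.

28.125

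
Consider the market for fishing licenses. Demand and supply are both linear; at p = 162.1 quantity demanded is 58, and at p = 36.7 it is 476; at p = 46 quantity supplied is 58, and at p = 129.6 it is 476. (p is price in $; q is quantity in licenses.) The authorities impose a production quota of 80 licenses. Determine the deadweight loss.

Demand slope = (36.7 − 162.1)/(476 − 58) = −0.3, so p = 179.5 − 0.3q.
Supply slope = (129.6 − 46)/(476 − 58) = 0.2, so p = 34.4 + 0.2q.
Competitive equilibrium: 179.5 − 0.3q = 34.4 + 0.2q → q* = 290.2, p* = 92.44.
At q = 80: demand price = 179.5 − 0.3·80 = 155.5; supply price = 34.4 + 0.2·80 = 50.4.
Δq = 290.2 − 80 = 210.2; wedge = 155.5 − 50.4 = 105.1.
The triangle = ½ × 210.2 × 105.1 = $11046.01.

$11046.01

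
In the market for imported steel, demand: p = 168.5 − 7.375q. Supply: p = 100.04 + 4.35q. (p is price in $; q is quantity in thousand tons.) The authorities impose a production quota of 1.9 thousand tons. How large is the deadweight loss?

Competitive equilibrium: 168.5 − 7.375q = 100.04 + 4.35q → q* = 5.8388, p* = 125.4388.
At q = 1.9: demand price = 168.5 − 7.375·1.9 = 154.4875; supply price = 100.04 + 4.35·1.9 = 108.305.
Δq = 5.8388 − 1.9 = 3.9388; wedge = 154.4875 − 108.305 = 46.1825.
DWL = ½ × 3.9388 × 46.1825 = $90.95 thousand.

$90.95 thousand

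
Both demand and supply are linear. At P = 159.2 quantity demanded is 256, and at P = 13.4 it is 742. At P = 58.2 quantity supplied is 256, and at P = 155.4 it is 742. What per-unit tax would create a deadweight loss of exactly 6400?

Demand slope = (13.4 − 159.2)/(742 − 256) = −0.3, so P = 236 − 0.3Q.
Supply slope = (155.4 − 58.2)/(742 − 256) = 0.2, so P = 7 + 0.2Q.
Competitive equilibrium: 236 − 0.3Q = 7 + 0.2Q → Q* = 458, P* = 98.6.
A tax t gives ΔQ = t/0.5 and wedge t, so DWL = t²/1.
t²/1 = 6400 → t² = 6400 → t = 80.

80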